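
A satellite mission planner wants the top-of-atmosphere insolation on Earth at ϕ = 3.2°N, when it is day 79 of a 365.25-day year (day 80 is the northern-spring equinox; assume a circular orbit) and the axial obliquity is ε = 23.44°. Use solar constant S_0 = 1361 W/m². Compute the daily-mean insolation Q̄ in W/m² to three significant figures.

Q̄ ≈ 432 W/m²

Solar longitude: L_s = 360° × (79 − 80)/365.25 = -0.986°, i.e. -0.986° + 360° = 359.014°.
sin δ = sin 23.44° × sin 359.014° = -0.00684, so δ = -0.392°.
cos h₀ = −tan(+3.2°) tan(-0.392°) = 0.0004, h₀ = 1.5704 rad.
Bracket: h₀ sin ϕ sin δ + cos ϕ cos δ sin h₀ = 1.5704×0.05582×-0.00684 + 0.99844×0.99998×1.00000 = -0.000600 + 0.998420 = 0.997820.
Q̄ = (S_0/π) × [bracket] = (1361/π) × 0.997820 = 432.3 W/m².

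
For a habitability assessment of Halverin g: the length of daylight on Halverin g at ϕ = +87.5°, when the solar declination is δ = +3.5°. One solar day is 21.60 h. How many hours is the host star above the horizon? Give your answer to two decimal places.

Sunrise equation: cos h₀ = −tan ϕ · tan δ = -1.4009 ≤ −1, so the host star never sets (polar day) and h₀ = π.
Daylight = 2h₀/(2π) × 21.60 h = (3.1416/π) × 21.60 = 21.60 h.

21.60 h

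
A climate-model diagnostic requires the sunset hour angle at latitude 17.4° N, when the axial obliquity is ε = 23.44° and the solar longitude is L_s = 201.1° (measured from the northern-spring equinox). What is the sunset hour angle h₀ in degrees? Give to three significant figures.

Solar declination: sin δ = sin ε · sin L_s = sin 23.44° × sin 201.1° = -0.14320, so δ = -8.233°.
cos h₀ = −tan ϕ · tan δ = −tan(+17.4°) × tan(-8.233°) = 0.0453, so h₀ = 1.5254 rad = 87.40°.

h₀ = 87.4°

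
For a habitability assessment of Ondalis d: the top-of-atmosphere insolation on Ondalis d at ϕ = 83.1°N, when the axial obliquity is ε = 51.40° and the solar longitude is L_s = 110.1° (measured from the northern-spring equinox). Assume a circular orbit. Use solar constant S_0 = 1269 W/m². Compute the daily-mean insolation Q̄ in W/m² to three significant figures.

Solar declination: sin δ = sin ε · sin L_s = sin 51.40° × sin 110.1° = 0.73392, so δ = +47.216°.
cos h₀ = −tan(+83.1°) tan(+47.216°) = -8.9289 ≤ −1 ⇒ polar day, h₀ = π.
Bracket: h₀ sin ϕ sin δ + cos ϕ cos δ sin h₀ = 3.1416×0.99276×0.73392 + 0.12014×0.67923×0.00000 = 2.288990 + 0.000000 = 2.288990.
Q̄ = (S_0/π) × [bracket] = (1269/π) × 2.288990 = 924.6 W/m².

Q̄ ≈ 925 W/m²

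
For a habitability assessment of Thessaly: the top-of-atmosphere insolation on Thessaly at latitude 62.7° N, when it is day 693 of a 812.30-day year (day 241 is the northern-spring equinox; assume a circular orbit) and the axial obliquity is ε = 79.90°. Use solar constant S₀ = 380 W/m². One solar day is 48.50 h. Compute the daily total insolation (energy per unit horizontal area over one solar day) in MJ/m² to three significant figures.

1.40 MJ/m²

Solar longitude: λ_s = 360° × (693 − 241)/812.30 = 200.320°.
sin δ = sin 79.90° × sin 200.320° = -0.34188, so δ = -19.992°.
cos H₀ = −tan(+62.7°) tan(-19.992°) = 0.7049, H₀ = 0.7886 rad.
Bracket: H₀ sin φ sin δ + cos φ cos δ sin H₀ = 0.7886×0.88862×-0.34188 + 0.45865×0.93974×0.70935 = -0.239578 + 0.305738 = 0.066160.
Q̄ = (S₀/π) × [bracket] = (380/π) × 0.066160 = 8.0026 W/m².
Daily total = Q̄ × 48.50 h × 3600 s/h = 8.0026 × 48.50 × 3600 / 10⁶ = 1.397 MJ/m².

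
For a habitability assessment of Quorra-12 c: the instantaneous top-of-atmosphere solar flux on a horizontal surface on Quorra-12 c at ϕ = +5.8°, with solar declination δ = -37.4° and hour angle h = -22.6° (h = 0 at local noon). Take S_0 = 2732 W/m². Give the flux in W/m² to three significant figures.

1.83e+03 W/m²

cos θ_z = sin ϕ sin δ + cos ϕ cos δ cos h = -0.061379 + 0.729657 = 0.668278.
Flux = S_0 · cos θ_z = 2732 × 0.668278 = 1826 W/m².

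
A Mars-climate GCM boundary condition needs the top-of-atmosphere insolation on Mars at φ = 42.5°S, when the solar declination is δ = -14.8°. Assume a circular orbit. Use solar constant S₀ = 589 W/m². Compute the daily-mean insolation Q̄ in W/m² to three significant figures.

cos H₀ = −tan(-42.5°) tan(-14.800°) = -0.2421, H₀ = 1.8153 rad.
Bracket: H₀ sin φ sin δ + cos φ cos δ sin H₀ = 1.8153×-0.67559×-0.25545 + 0.73728×0.96682×0.97025 = 0.313284 + 0.691611 = 1.004895.
Q̄ = (S₀/π) × [bracket] = (589/π) × 1.004895 = 188.4 W/m².

Q̄ ≈ 188 W/m²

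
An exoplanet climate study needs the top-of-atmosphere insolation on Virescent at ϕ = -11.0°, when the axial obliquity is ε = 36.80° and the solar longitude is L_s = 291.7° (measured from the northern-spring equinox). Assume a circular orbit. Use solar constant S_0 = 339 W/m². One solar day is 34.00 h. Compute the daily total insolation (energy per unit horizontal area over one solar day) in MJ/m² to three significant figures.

13.1 MJ/m²

Solar declination: sin δ = sin ε · sin L_s = sin 36.80° × sin 291.7° = -0.55657, so δ = -33.819°.
cos h₀ = −tan(-11.0°) tan(-33.819°) = -0.1302, h₀ = 1.7014 rad.
Bracket: h₀ sin ϕ sin δ + cos ϕ cos δ sin h₀ = 1.7014×-0.19081×-0.55657 + 0.98163×0.83080×0.99149 = 0.180687 + 0.808598 = 0.989285.
Q̄ = (S_0/π) × [bracket] = (339/π) × 0.989285 = 106.75 W/m².
Daily total = Q̄ × 34.00 h × 3600 s/h = 106.75 × 34.00 × 3600 / 10⁶ = 13.07 MJ/m².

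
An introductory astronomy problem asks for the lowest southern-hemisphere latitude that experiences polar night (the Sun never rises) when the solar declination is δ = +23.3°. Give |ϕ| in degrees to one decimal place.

|ϕ| = 66.7°

Polar night requires cos h₀ = −tan ϕ tan δ ≥ 1, i.e. tan ϕ tan δ ≤ −1.
The boundary is |tan ϕ| · |tan δ| = 1, so |ϕ| = 90° − |δ| = 90° − 23.3° = 66.7° in the southern hemisphere.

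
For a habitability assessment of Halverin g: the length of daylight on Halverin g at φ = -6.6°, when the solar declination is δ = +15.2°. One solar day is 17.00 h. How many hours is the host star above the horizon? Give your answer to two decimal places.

cos H₀ = −tan φ · tan δ = −tan(-6.6°) × tan(+15.200°) = 0.0314, so H₀ = 1.5394 rad = 88.20°.
Daylight = 2H₀/(2π) × 17.00 h = (1.5394/π) × 17.00 = 8.33 h.

8.33 h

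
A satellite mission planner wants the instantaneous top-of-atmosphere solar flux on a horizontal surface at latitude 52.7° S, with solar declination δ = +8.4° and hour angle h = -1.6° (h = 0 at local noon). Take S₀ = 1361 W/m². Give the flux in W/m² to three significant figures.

657 W/m²

cos θ_z = sin φ sin δ + cos φ cos δ cos h = -0.116205 + 0.599254 = 0.483049.
Flux = S₀ · cos θ_z = 1361 × 0.483049 = 657.4 W/m².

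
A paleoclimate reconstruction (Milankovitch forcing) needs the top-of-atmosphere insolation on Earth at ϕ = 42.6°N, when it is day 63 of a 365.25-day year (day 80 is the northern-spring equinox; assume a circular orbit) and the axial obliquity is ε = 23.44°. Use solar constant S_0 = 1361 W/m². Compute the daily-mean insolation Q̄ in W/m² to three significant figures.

Q̄ ≈ 266 W/m²

Solar longitude: L_s = 360° × (63 − 80)/365.25 = -16.756°, i.e. -16.756° + 360° = 343.244°.
sin δ = sin 23.44° × sin 343.244° = -0.11468, so δ = -6.585°.
cos h₀ = −tan(+42.6°) tan(-6.585°) = 0.1062, h₀ = 1.4644 rad.
Bracket: h₀ sin ϕ sin δ + cos ϕ cos δ sin h₀ = 1.4644×0.67688×-0.11468 + 0.73610×0.99340×0.99435 = -0.113673 + 0.727110 = 0.613437.
Q̄ = (S_0/π) × [bracket] = (1361/π) × 0.613437 = 265.8 W/m².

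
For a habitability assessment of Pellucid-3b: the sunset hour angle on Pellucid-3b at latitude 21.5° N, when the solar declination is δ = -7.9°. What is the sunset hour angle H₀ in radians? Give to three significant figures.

H₀ = 1.52 rad

cos H₀ = −tan φ · tan δ = −tan(+21.5°) × tan(-7.900°) = 0.0547, so H₀ = 1.5161 rad = 86.87°.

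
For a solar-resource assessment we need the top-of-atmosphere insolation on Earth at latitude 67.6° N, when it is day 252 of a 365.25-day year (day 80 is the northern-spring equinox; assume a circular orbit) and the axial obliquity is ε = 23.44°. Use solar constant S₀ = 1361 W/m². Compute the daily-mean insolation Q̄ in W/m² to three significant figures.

Q̄ ≈ 213 W/m²

Solar longitude: λ_s = 360° × (252 − 80)/365.25 = 169.528°.
sin δ = sin 23.44° × sin 169.528° = 0.07230, so δ = +4.146°.
cos H₀ = −tan(+67.6°) tan(+4.146°) = -0.1759, H₀ = 1.7476 rad.
Bracket: H₀ sin φ sin δ + cos φ cos δ sin H₀ = 1.7476×0.92455×0.07230 + 0.38107×0.99738×0.98441 = 0.116818 + 0.374146 = 0.490964.
Q̄ = (S₀/π) × [bracket] = (1361/π) × 0.490964 = 212.7 W/m².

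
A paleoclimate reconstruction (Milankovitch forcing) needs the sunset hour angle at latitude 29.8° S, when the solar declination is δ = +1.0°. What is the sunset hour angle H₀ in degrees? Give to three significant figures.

H₀ = 89.4°

cos H₀ = −tan φ · tan δ = −tan(-29.8°) × tan(+1.000°) = 0.0100, so H₀ = 1.5608 rad = 89.43°.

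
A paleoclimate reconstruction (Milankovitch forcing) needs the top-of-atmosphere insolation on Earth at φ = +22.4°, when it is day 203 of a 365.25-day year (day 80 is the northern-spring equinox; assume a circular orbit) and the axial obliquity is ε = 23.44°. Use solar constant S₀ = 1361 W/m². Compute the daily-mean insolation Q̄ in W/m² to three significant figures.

Solar longitude: λ_s = 360° × (203 − 80)/365.25 = 121.232°.
sin δ = sin 23.44° × sin 121.232° = 0.34014, so δ = +19.885°.
cos H₀ = −tan(+22.4°) tan(+19.885°) = -0.1491, H₀ = 1.7204 rad.
Bracket: H₀ sin φ sin δ + cos φ cos δ sin H₀ = 1.7204×0.38107×0.34014 + 0.92455×0.94038×0.98882 = 0.222993 + 0.859708 = 1.082701.
Q̄ = (S₀/π) × [bracket] = (1361/π) × 1.082701 = 469.0 W/m².

Q̄ ≈ 469 W/m²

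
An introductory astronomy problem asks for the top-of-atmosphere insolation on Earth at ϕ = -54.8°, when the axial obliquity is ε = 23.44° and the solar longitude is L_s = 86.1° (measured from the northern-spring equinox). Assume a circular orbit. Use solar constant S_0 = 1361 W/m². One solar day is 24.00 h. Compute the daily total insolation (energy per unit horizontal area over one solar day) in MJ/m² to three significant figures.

4.59 MJ/m²

Solar declination: sin δ = sin ε · sin L_s = sin 23.44° × sin 86.1° = 0.39687, so δ = +23.382°.
cos h₀ = −tan(-54.8°) tan(+23.382°) = 0.6129, h₀ = 0.9110 rad.
Bracket: h₀ sin ϕ sin δ + cos ϕ cos δ sin h₀ = 0.9110×-0.81714×0.39687 + 0.57643×0.91788×0.79014 = -0.295436 + 0.418058 = 0.122622.
Q̄ = (S_0/π) × [bracket] = (1361/π) × 0.122622 = 53.122 W/m².
Daily total = Q̄ × 24.00 h × 3600 s/h = 53.122 × 24.00 × 3600 / 10⁶ = 4.590 MJ/m².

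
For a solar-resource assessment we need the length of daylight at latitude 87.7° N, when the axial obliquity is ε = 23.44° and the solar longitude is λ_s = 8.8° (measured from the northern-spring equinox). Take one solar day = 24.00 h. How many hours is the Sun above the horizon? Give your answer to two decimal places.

Solar declination: sin δ = sin ε · sin λ_s = sin 23.44° × sin 8.8° = 0.06086, so δ = +3.489°.
Sunrise equation: cos H₀ = −tan φ · tan δ = -1.5180 ≤ −1, so the Sun never sets (polar day) and H₀ = π.
Daylight = 2H₀/(2π) × 24.00 h = (3.1416/π) × 24.00 = 24.00 h.

24.00 h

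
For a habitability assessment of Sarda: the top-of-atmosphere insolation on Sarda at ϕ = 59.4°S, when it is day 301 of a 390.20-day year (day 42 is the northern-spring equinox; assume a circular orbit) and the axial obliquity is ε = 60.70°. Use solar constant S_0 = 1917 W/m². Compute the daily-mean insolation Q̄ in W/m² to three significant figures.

Solar longitude: L_s = 360° × (301 − 42)/390.20 = 238.954°.
sin δ = sin 60.70° × sin 238.954° = -0.74715, so δ = -48.344°.
cos h₀ = −tan(-59.4°) tan(-48.344°) = -1.9008 ≤ −1 ⇒ polar day, h₀ = π.
Bracket: h₀ sin ϕ sin δ + cos ϕ cos δ sin h₀ = 3.1416×-0.86074×-0.74715 + 0.50904×0.66465×0.00000 = 2.020369 + 0.000000 = 2.020369.
Q̄ = (S_0/π) × [bracket] = (1917/π) × 2.020369 = 1233 W/m².

Q̄ ≈ 1.23e+03 W/m²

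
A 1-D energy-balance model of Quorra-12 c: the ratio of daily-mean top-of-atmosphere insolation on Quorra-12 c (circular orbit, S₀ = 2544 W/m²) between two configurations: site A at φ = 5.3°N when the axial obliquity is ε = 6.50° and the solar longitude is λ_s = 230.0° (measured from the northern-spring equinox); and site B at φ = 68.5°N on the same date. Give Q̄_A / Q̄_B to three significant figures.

— Configuration A (φ=+5.3°):
Solar declination: sin δ = sin ε · sin λ_s = sin 6.50° × sin 230.0° = -0.08672, so δ = -4.975°.
cos H₀ = −tan(+5.3°) tan(-4.975°) = 0.0081, H₀ = 1.5627 rad.
Bracket: H₀ sin φ sin δ + cos φ cos δ sin H₀ = 1.5627×0.09237×-0.08672 + 0.99572×0.99623×0.99997 = -0.012518 + 0.991936 = 0.979418.
Q̄ = (S₀/π) × [bracket] = (2544/π) × 0.979418 = 793.11 W/m².
— Configuration B (φ=+68.5°):
cos H₀ = −tan(+68.5°) tan(-4.975°) = 0.2210, H₀ = 1.3480 rad.
Bracket: H₀ sin φ sin δ + cos φ cos δ sin H₀ = 1.3480×0.93042×-0.08672 + 0.36650×0.99623×0.97528 = -0.108765 + 0.356093 = 0.247328.
Q̄ = (S₀/π) × [bracket] = (2544/π) × 0.247328 = 200.28 W/m².
Ratio Q̄_A / Q̄_B = 793.11 / 200.28 = 3.960.

Q̄_A / Q̄_B ≈ 3.96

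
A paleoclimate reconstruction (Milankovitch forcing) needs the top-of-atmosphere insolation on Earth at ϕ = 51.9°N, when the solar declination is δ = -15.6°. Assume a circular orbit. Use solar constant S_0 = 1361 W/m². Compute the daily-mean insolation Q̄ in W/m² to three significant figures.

cos h₀ = −tan(+51.9°) tan(-15.600°) = 0.3561, h₀ = 1.2067 rad.
Bracket: h₀ sin ϕ sin δ + cos ϕ cos δ sin h₀ = 1.2067×0.78694×-0.26892 + 0.61704×0.96316×0.93445 = -0.255367 + 0.555351 = 0.299984.
Q̄ = (S_0/π) × [bracket] = (1361/π) × 0.299984 = 130.0 W/m².

Q̄ ≈ 130 W/m²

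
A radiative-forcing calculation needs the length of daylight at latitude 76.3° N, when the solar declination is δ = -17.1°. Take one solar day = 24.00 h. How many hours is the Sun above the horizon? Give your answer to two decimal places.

cos H₀ = −tan φ · tan δ = 1.2620 ≥ 1, so the Sun never rises (polar night) and H₀ = 0.
Daylight = 2H₀/(2π) × 24.00 h = (0.0000/π) × 24.00 = 0.00 h.

0.00 h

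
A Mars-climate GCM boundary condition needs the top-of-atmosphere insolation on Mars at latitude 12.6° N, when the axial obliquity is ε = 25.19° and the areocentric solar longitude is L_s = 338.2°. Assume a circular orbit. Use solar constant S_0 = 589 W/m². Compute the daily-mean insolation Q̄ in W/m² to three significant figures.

sin δ = sin 25.19° × sin 338.2° = -0.15806, so δ = -9.094°.
cos h₀ = −tan(+12.6°) tan(-9.094°) = 0.0358, h₀ = 1.5350 rad.
Bracket: h₀ sin ϕ sin δ + cos ϕ cos δ sin h₀ = 1.5350×0.21814×-0.15806 + 0.97592×0.98743×0.99936 = -0.052926 + 0.963036 = 0.910110.
Q̄ = (S_0/π) × [bracket] = (589/π) × 0.910110 = 170.6 W/m².

Q̄ ≈ 171 W/m²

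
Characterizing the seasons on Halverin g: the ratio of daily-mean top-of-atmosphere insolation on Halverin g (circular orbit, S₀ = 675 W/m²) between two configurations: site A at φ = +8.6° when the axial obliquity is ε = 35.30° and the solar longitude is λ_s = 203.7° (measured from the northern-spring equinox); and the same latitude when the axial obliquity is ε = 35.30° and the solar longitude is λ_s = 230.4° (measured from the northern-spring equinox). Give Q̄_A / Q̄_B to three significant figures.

— Configuration A (φ=+8.6°):
Solar declination: sin δ = sin ε · sin λ_s = sin 35.30° × sin 203.7° = -0.23227, so δ = -13.431°.
cos H₀ = −tan(+8.6°) tan(-13.431°) = 0.0361, H₀ = 1.5347 rad.
Bracket: H₀ sin φ sin δ + cos φ cos δ sin H₀ = 1.5347×0.14954×-0.23227 + 0.98876×0.97265×0.99935 = -0.053306 + 0.961092 = 0.907786.
Q̄ = (S₀/π) × [bracket] = (675/π) × 0.907786 = 195.05 W/m².
— Configuration B (φ=+8.6°):
Solar declination: sin δ = sin ε · sin λ_s = sin 35.30° × sin 230.4° = -0.44525, so δ = -26.439°.
cos H₀ = −tan(+8.6°) tan(-26.439°) = 0.0752, H₀ = 1.4955 rad.
Bracket: H₀ sin φ sin δ + cos φ cos δ sin H₀ = 1.4955×0.14954×-0.44525 + 0.98876×0.89541×0.99717 = -0.099574 + 0.882840 = 0.783266.
Q̄ = (S₀/π) × [bracket] = (675/π) × 0.783266 = 168.29 W/m².
Ratio Q̄_A / Q̄_B = 195.05 / 168.29 = 1.159.

Q̄_A / Q̄_B ≈ 1.16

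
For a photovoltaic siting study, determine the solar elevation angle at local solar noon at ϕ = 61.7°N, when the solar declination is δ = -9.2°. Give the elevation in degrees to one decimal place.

At local noon the hour angle is zero, so the zenith angle equals |ϕ − δ| = |+61.7° − (-9.200°)| = 70.900°.
Elevation = 90° − 70.900° = 19.1°.

19.1°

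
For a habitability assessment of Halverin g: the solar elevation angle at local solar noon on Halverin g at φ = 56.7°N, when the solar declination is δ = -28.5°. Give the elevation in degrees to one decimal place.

4.8°

At local noon the hour angle is zero, so the zenith angle equals |φ − δ| = |+56.7° − (-28.500°)| = 85.200°.
Elevation = 90° − 85.200° = 4.8°.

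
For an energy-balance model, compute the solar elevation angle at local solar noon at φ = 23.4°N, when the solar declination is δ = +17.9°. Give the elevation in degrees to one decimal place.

84.5°

At local noon the hour angle is zero, so the zenith angle equals |φ − δ| = |+23.4° − (+17.900°)| = 5.500°.
Elevation = 90° − 5.500° = 84.5°.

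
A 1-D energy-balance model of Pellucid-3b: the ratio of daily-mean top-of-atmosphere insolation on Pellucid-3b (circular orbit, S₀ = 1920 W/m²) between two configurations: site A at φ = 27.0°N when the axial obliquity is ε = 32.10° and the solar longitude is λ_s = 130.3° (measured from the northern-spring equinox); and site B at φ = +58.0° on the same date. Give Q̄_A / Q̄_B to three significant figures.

Q̄_A / Q̄_B ≈ 0.976

— Configuration A (φ=+27.0°):
Solar declination: sin δ = sin ε · sin λ_s = sin 32.10° × sin 130.3° = 0.40528, so δ = +23.909°.
cos H₀ = −tan(+27.0°) tan(+23.909°) = -0.2259, H₀ = 1.7986 rad.
Bracket: H₀ sin φ sin δ + cos φ cos δ sin H₀ = 1.7986×0.45399×0.40528 + 0.89101×0.91419×0.97415 = 0.330930 + 0.793496 = 1.124426.
Q̄ = (S₀/π) × [bracket] = (1920/π) × 1.124426 = 687.20 W/m².
— Configuration B (φ=+58.0°):
cos H₀ = −tan(+58.0°) tan(+23.909°) = -0.7095, H₀ = 2.3595 rad.
Bracket: H₀ sin φ sin δ + cos φ cos δ sin H₀ = 2.3595×0.84805×0.40528 + 0.52992×0.91419×0.70474 = 0.810955 + 0.341410 = 1.152365.
Q̄ = (S₀/π) × [bracket] = (1920/π) × 1.152365 = 704.27 W/m².
Ratio Q̄_A / Q̄_B = 687.20 / 704.27 = 0.9758.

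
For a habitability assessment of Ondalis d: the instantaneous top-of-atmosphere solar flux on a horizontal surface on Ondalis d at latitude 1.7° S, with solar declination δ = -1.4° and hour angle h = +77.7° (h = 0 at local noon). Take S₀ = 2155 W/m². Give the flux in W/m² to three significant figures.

460 W/m²

cos θ_z = sin φ sin δ + cos φ cos δ cos h = 0.000725 + 0.212873 = 0.213598.
Flux = S₀ · cos θ_z = 2155 × 0.213598 = 460.3 W/m².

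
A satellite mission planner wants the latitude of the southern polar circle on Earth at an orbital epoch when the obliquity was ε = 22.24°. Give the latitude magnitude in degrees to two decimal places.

The polar circle is the lowest latitude that experiences at least one full rotation of continuous darkness at the northern-summer solstice; it lies at |φ| = 90° − ε = 90° − 22.24° = 67.76°.

67.76°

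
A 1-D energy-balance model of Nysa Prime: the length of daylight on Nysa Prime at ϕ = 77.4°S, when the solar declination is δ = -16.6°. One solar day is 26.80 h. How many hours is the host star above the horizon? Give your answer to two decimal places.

Sunrise equation: cos h₀ = −tan ϕ · tan δ = -1.3337 ≤ −1, so the host star never sets (polar day) and h₀ = π.
Daylight = 2h₀/(2π) × 26.80 h = (3.1416/π) × 26.80 = 26.80 h.

26.80 h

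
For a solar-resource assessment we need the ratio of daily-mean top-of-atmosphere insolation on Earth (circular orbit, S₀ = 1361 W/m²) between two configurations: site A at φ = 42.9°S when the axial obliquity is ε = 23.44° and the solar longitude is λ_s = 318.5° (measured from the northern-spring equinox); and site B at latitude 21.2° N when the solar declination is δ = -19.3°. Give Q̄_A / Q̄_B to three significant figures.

— Configuration A (φ=-42.9°):
Solar declination: sin δ = sin ε · sin λ_s = sin 23.44° × sin 318.5° = -0.26358, so δ = -15.283°.
cos H₀ = −tan(-42.9°) tan(-15.283°) = -0.2539, H₀ = 1.8275 rad.
Bracket: H₀ sin φ sin δ + cos φ cos δ sin H₀ = 1.8275×-0.68072×-0.26358 + 0.73254×0.96464×0.96723 = 0.327898 + 0.683481 = 1.011379.
Q̄ = (S₀/π) × [bracket] = (1361/π) × 1.011379 = 438.15 W/m².
— Configuration B (φ=+21.2°):
cos H₀ = −tan(+21.2°) tan(-19.300°) = 0.1358, H₀ = 1.4345 rad.
Bracket: H₀ sin φ sin δ + cos φ cos δ sin H₀ = 1.4345×0.36162×-0.33051 + 0.93232×0.94380×0.99073 = -0.171450 + 0.871767 = 0.700317.
Q̄ = (S₀/π) × [bracket] = (1361/π) × 0.700317 = 303.39 W/m².
Ratio Q̄_A / Q̄_B = 438.15 / 303.39 = 1.444.

Q̄_A / Q̄_B ≈ 1.44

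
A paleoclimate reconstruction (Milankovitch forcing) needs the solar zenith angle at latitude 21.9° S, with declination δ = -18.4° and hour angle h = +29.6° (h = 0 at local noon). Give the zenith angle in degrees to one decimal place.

θ_z = 28.0°

cos θ_z = sin ϕ sin δ + cos ϕ cos δ cos h = 0.117733 + 0.765505 = 0.883238.
θ_z = arccos(0.883238) = 28.0°.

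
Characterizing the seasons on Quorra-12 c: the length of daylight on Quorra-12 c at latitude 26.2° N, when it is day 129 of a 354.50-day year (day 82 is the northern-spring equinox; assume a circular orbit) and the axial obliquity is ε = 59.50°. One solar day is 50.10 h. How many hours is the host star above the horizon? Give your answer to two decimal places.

Solar longitude: L_s = 360° × (129 − 82)/354.50 = 47.729°.
sin δ = sin 59.50° × sin 47.729° = 0.63758, so δ = +39.612°.
cos h₀ = −tan ϕ · tan δ = −tan(+26.2°) × tan(+39.612°) = -0.4072, so h₀ = 1.9902 rad = 114.03°.
Daylight = 2h₀/(2π) × 50.10 h = (1.9902/π) × 50.10 = 31.74 h.

31.74 h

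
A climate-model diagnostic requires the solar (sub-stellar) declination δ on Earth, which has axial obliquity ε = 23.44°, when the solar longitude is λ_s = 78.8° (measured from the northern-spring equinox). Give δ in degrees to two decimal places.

sin δ = sin ε · sin λ_s = sin 23.44° × sin 78.8° = 0.390213.
δ = arcsin(0.390213) = +22.97°.

δ = +22.97°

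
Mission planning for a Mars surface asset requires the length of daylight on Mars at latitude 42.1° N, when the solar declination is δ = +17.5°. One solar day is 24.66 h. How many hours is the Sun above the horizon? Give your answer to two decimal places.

14.60 h

cos H₀ = −tan φ · tan δ = −tan(+42.1°) × tan(+17.500°) = -0.2849, so H₀ = 1.8597 rad = 106.55°.
Daylight = 2H₀/(2π) × 24.66 h = (1.8597/π) × 24.66 = 14.60 h.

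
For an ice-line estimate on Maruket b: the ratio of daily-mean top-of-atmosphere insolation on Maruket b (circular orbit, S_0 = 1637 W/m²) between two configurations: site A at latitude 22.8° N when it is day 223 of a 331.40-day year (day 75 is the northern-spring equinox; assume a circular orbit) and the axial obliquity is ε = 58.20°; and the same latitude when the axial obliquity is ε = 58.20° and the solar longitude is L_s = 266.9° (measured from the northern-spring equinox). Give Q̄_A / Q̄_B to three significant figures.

Q̄_A / Q̄_B ≈ 12.2

— Configuration A (ϕ=+22.8°):
Solar longitude: L_s = 360° × (223 − 75)/331.40 = 160.772°.
sin δ = sin 58.20° × sin 160.772° = 0.27989, so δ = +16.253°.
cos h₀ = −tan(+22.8°) tan(+16.253°) = -0.1226, h₀ = 1.6937 rad.
Bracket: h₀ sin ϕ sin δ + cos ϕ cos δ sin h₀ = 1.6937×0.38752×0.27989 + 0.92186×0.96003×0.99246 = 0.183704 + 0.878340 = 1.062044.
Q̄ = (S_0/π) × [bracket] = (1637/π) × 1.062044 = 553.40 W/m².
— Configuration B (ϕ=+22.8°):
Solar declination: sin δ = sin ε · sin L_s = sin 58.20° × sin 266.9° = -0.84865, so δ = -58.065°.
cos h₀ = −tan(+22.8°) tan(-58.065°) = 0.6744, h₀ = 0.8306 rad.
Bracket: h₀ sin ϕ sin δ + cos ϕ cos δ sin h₀ = 0.8306×0.38752×-0.84865 + 0.92186×0.52896×0.73835 = -0.273158 + 0.360039 = 0.086881.
Q̄ = (S_0/π) × [bracket] = (1637/π) × 0.086881 = 45.271 W/m².
Ratio Q̄_A / Q̄_B = 553.40 / 45.271 = 12.22.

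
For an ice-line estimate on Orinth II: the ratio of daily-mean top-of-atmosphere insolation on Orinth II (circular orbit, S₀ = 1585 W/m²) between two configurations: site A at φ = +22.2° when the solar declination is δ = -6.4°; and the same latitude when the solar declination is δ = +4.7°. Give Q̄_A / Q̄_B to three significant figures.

— Configuration A (φ=+22.2°):
cos H₀ = −tan(+22.2°) tan(-6.400°) = 0.0458, H₀ = 1.5250 rad.
Bracket: H₀ sin φ sin δ + cos φ cos δ sin H₀ = 1.5250×0.37784×-0.11147 + 0.92587×0.99377×0.99895 = -0.064230 + 0.919136 = 0.854906.
Q̄ = (S₀/π) × [bracket] = (1585/π) × 0.854906 = 431.32 W/m².
— Configuration B (φ=+22.2°):
cos H₀ = −tan(+22.2°) tan(+4.700°) = -0.0336, H₀ = 1.6044 rad.
Bracket: H₀ sin φ sin δ + cos φ cos δ sin H₀ = 1.6044×0.37784×0.08194 + 0.92587×0.99664×0.99944 = 0.049673 + 0.922242 = 0.971915.
Q̄ = (S₀/π) × [bracket] = (1585/π) × 0.971915 = 490.35 W/m².
Ratio Q̄_A / Q̄_B = 431.32 / 490.35 = 0.8796.

Q̄_A / Q̄_B ≈ 0.880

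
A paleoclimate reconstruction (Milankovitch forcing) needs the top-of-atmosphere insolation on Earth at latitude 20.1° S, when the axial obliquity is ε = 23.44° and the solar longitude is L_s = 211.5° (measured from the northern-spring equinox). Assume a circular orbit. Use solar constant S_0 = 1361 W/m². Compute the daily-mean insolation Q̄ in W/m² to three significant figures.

Q̄ ≈ 448 W/m²

Solar declination: sin δ = sin ε · sin L_s = sin 23.44° × sin 211.5° = -0.20784, so δ = -11.996°.
cos h₀ = −tan(-20.1°) tan(-11.996°) = -0.0778, h₀ = 1.6486 rad.
Bracket: h₀ sin ϕ sin δ + cos ϕ cos δ sin h₀ = 1.6486×-0.34366×-0.20784 + 0.93909×0.97816×0.99697 = 0.117753 + 0.915797 = 1.033550.
Q̄ = (S_0/π) × [bracket] = (1361/π) × 1.033550 = 447.8 W/m².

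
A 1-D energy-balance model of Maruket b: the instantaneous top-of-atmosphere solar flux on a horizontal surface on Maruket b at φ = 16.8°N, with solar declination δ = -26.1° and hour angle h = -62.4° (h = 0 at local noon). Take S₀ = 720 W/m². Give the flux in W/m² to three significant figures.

195 W/m²

cos θ_z = sin φ sin δ + cos φ cos δ cos h = -0.127156 + 0.398295 = 0.271139.
Flux = S₀ · cos θ_z = 720 × 0.271139 = 195.2 W/m².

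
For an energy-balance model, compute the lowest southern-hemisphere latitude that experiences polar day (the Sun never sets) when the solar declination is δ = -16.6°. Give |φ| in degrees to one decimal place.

Polar day requires cos H₀ = −tan φ tan δ ≤ −1, i.e. tan φ tan δ ≥ 1.
The boundary is |tan φ| · |tan δ| = 1, so |φ| = 90° − |δ| = 90° − 16.6° = 73.4° in the southern hemisphere.

|φ| = 73.4°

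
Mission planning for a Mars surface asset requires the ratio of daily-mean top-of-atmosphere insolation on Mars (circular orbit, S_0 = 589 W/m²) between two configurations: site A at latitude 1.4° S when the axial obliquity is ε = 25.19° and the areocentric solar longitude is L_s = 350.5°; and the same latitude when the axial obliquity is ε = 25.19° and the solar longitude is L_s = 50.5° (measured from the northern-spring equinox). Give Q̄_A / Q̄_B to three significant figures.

Q̄_A / Q̄_B ≈ 1.07

— Configuration A (ϕ=-1.4°):
sin δ = sin 25.19° × sin 350.5° = -0.07025, so δ = -4.028°.
cos h₀ = −tan(-1.4°) tan(-4.028°) = -0.0017, h₀ = 1.5725 rad.
Bracket: h₀ sin ϕ sin δ + cos ϕ cos δ sin h₀ = 1.5725×-0.02443×-0.07025 + 0.99970×0.99753×1.00000 = 0.002699 + 0.997231 = 0.999930.
Q̄ = (S_0/π) × [bracket] = (589/π) × 0.999930 = 187.47 W/m².
— Configuration B (ϕ=-1.4°):
Solar declination: sin δ = sin ε · sin L_s = sin 25.19° × sin 50.5° = 0.32842, so δ = +19.173°.
cos h₀ = −tan(-1.4°) tan(+19.173°) = 0.0085, h₀ = 1.5623 rad.
Bracket: h₀ sin ϕ sin δ + cos ϕ cos δ sin h₀ = 1.5623×-0.02443×0.32842 + 0.99970×0.94453×0.99996 = -0.012535 + 0.944209 = 0.931674.
Q̄ = (S_0/π) × [bracket] = (589/π) × 0.931674 = 174.67 W/m².
Ratio Q̄_A / Q̄_B = 187.47 / 174.67 = 1.073.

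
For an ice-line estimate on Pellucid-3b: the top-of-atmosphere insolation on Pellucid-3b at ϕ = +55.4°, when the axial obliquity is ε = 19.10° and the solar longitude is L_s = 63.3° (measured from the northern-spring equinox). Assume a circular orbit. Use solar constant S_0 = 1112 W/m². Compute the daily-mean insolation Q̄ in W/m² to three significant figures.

Solar declination: sin δ = sin ε · sin L_s = sin 19.10° × sin 63.3° = 0.29233, so δ = +16.997°.
cos h₀ = −tan(+55.4°) tan(+16.997°) = -0.4431, h₀ = 2.0299 rad.
Bracket: h₀ sin ϕ sin δ + cos ϕ cos δ sin h₀ = 2.0299×0.82314×0.29233 + 0.56784×0.95632×0.89647 = 0.488452 + 0.486816 = 0.975268.
Q̄ = (S_0/π) × [bracket] = (1112/π) × 0.975268 = 345.2 W/m².

Q̄ ≈ 345 W/m²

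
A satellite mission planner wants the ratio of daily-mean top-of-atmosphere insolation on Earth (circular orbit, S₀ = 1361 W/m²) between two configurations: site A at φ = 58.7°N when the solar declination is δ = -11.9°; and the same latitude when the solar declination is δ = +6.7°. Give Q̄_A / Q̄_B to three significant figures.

Q̄_A / Q̄_B ≈ 0.385

— Configuration A (φ=+58.7°):
cos H₀ = −tan(+58.7°) tan(-11.900°) = 0.3466, H₀ = 1.2169 rad.
Bracket: H₀ sin φ sin δ + cos φ cos δ sin H₀ = 1.2169×0.85446×-0.20620 + 0.51952×0.97851×0.93801 = -0.214405 + 0.476843 = 0.262438.
Q̄ = (S₀/π) × [bracket] = (1361/π) × 0.262438 = 113.69 W/m².
— Configuration B (φ=+58.7°):
cos H₀ = −tan(+58.7°) tan(+6.700°) = -0.1932, H₀ = 1.7652 rad.
Bracket: H₀ sin φ sin δ + cos φ cos δ sin H₀ = 1.7652×0.85446×0.11667 + 0.51952×0.99317×0.98116 = 0.175973 + 0.506251 = 0.682224.
Q̄ = (S₀/π) × [bracket] = (1361/π) × 0.682224 = 295.55 W/m².
Ratio Q̄_A / Q̄_B = 113.69 / 295.55 = 0.3847.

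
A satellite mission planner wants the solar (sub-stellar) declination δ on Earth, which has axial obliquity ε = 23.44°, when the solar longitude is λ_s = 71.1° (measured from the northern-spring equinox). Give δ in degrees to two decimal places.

sin δ = sin ε · sin λ_s = sin 23.44° × sin 71.1° = 0.376342.
δ = arcsin(0.376342) = +22.11°.

δ = +22.11°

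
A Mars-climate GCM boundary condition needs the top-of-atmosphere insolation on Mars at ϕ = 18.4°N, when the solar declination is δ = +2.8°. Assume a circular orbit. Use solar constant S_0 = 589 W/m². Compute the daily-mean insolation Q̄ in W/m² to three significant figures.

cos h₀ = −tan(+18.4°) tan(+2.800°) = -0.0163, h₀ = 1.5871 rad.
Bracket: h₀ sin ϕ sin δ + cos ϕ cos δ sin h₀ = 1.5871×0.31565×0.04885 + 0.94888×0.99881×0.99987 = 0.024472 + 0.947628 = 0.972100.
Q̄ = (S_0/π) × [bracket] = (589/π) × 0.972100 = 182.3 W/m².

Q̄ ≈ 182 W/m²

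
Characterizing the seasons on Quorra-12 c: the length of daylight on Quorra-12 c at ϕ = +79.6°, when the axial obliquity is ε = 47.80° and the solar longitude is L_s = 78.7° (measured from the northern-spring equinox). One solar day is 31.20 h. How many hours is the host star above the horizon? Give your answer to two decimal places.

Solar declination: sin δ = sin ε · sin L_s = sin 47.80° × sin 78.7° = 0.72644, so δ = +46.589°.
Sunrise equation: cos h₀ = −tan ϕ · tan δ = -5.7595 ≤ −1, so the host star never sets (polar day) and h₀ = π.
Daylight = 2h₀/(2π) × 31.20 h = (3.1416/π) × 31.20 = 31.20 h.

31.20 h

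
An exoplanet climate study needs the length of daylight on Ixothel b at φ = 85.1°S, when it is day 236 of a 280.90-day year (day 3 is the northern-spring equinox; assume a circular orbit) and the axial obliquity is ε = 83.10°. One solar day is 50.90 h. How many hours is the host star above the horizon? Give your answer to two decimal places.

50.90 h

Solar longitude: λ_s = 360° × (236 − 3)/280.90 = 298.612°.
sin δ = sin 83.10° × sin 298.612° = -0.87153, so δ = -60.637°.
Sunrise equation: cos H₀ = −tan φ · tan δ = -20.7322 ≤ −1, so the host star never sets (polar day) and H₀ = π.
Daylight = 2H₀/(2π) × 50.90 h = (3.1416/π) × 50.90 = 50.90 h.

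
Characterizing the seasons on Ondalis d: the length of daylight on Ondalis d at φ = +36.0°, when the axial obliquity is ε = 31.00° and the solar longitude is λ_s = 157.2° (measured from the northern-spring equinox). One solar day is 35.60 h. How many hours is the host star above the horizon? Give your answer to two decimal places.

19.48 h

Solar declination: sin δ = sin ε · sin λ_s = sin 31.00° × sin 157.2° = 0.19959, so δ = +11.513°.
cos H₀ = −tan φ · tan δ = −tan(+36.0°) × tan(+11.513°) = -0.1480, so H₀ = 1.7193 rad = 98.51°.
Daylight = 2H₀/(2π) × 35.60 h = (1.7193/π) × 35.60 = 19.48 h.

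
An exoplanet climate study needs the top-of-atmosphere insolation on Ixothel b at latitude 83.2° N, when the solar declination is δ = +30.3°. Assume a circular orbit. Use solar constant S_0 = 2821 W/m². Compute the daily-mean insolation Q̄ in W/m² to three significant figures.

cos h₀ = −tan(+83.2°) tan(+30.300°) = -4.9005 ≤ −1 ⇒ polar day, h₀ = π.
Bracket: h₀ sin ϕ sin δ + cos ϕ cos δ sin h₀ = 3.1416×0.99297×0.50453 + 0.11840×0.86340×0.00000 = 1.573889 + 0.000000 = 1.573889.
Q̄ = (S_0/π) × [bracket] = (2821/π) × 1.573889 = 1413 W/m².

Q̄ ≈ 1.41e+03 W/m²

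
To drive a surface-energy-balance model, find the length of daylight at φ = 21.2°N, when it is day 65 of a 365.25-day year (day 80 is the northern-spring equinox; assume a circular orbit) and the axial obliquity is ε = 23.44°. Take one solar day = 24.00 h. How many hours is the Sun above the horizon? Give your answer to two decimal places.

11.70 h

Solar longitude: λ_s = 360° × (65 − 80)/365.25 = -14.784°, i.e. -14.784° + 360° = 345.216°.
sin δ = sin 23.44° × sin 345.216° = -0.10151, so δ = -5.826°.
cos H₀ = −tan φ · tan δ = −tan(+21.2°) × tan(-5.826°) = 0.0396, so H₀ = 1.5312 rad = 87.73°.
Daylight = 2H₀/(2π) × 24.00 h = (1.5312/π) × 24.00 = 11.70 h.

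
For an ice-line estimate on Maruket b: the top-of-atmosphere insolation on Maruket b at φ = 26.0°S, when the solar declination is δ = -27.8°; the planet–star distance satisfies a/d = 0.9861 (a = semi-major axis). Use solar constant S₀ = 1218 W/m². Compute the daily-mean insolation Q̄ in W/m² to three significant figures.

Q̄ ≈ 431 W/m²

cos H₀ = −tan(-26.0°) tan(-27.800°) = -0.2572, H₀ = 1.8309 rad.
Bracket: H₀ sin φ sin δ + cos φ cos δ sin H₀ = 1.8309×-0.43837×-0.46639 + 0.89879×0.88458×0.96637 = 0.374330 + 0.768314 = 1.142644.
Inverse-square distance factor (a/d)² = 0.9861² = 0.972393.
Q̄ = (S₀/π) × 0.972393 × [bracket] = (1218/π) × 0.972393 × 1.142644 = 430.8 W/m².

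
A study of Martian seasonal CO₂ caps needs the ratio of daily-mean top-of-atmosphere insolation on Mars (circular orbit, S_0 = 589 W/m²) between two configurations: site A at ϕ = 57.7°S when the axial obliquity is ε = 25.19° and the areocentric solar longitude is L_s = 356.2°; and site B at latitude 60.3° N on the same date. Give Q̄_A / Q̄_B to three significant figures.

Q̄_A / Q̄_B ≈ 1.25

— Configuration A (ϕ=-57.7°):
sin δ = sin 25.19° × sin 356.2° = -0.02821, so δ = -1.616°.
cos h₀ = −tan(-57.7°) tan(-1.616°) = -0.0446, h₀ = 1.6154 rad.
Bracket: h₀ sin ϕ sin δ + cos ϕ cos δ sin h₀ = 1.6154×-0.84526×-0.02821 + 0.53435×0.99960×0.99900 = 0.038519 + 0.533602 = 0.572121.
Q̄ = (S_0/π) × [bracket] = (589/π) × 0.572121 = 107.26 W/m².
— Configuration B (ϕ=+60.3°):
cos h₀ = −tan(+60.3°) tan(-1.616°) = 0.0495, h₀ = 1.5213 rad.
Bracket: h₀ sin ϕ sin δ + cos ϕ cos δ sin h₀ = 1.5213×0.86863×-0.02821 + 0.49546×0.99960×0.99878 = -0.037278 + 0.494658 = 0.457380.
Q̄ = (S_0/π) × [bracket] = (589/π) × 0.457380 = 85.752 W/m².
Ratio Q̄_A / Q̄_B = 107.26 / 85.752 = 1.251.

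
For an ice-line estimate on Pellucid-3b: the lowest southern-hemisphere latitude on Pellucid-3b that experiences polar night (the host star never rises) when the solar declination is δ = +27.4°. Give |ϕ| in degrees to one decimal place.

|ϕ| = 62.6°

Polar night requires cos h₀ = −tan ϕ tan δ ≥ 1, i.e. tan ϕ tan δ ≤ −1.
The boundary is |tan ϕ| · |tan δ| = 1, so |ϕ| = 90° − |δ| = 90° − 27.4° = 62.6° in the southern hemisphere.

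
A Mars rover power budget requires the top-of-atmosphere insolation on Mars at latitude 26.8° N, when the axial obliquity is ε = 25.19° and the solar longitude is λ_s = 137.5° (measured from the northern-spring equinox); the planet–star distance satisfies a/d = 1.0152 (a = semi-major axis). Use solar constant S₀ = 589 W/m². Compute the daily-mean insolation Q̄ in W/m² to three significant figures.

Solar declination: sin δ = sin ε · sin λ_s = sin 25.19° × sin 137.5° = 0.28755, so δ = +16.711°.
cos H₀ = −tan(+26.8°) tan(+16.711°) = -0.1517, H₀ = 1.7230 rad.
Bracket: H₀ sin φ sin δ + cos φ cos δ sin H₀ = 1.7230×0.45088×0.28755 + 0.89259×0.95777×0.98843 = 0.223388 + 0.845005 = 1.068393.
Inverse-square distance factor (a/d)² = 1.0152² = 1.030631.
Q̄ = (S₀/π) × 1.030631 × [bracket] = (589/π) × 1.030631 × 1.068393 = 206.4 W/m².

Q̄ ≈ 206 W/m²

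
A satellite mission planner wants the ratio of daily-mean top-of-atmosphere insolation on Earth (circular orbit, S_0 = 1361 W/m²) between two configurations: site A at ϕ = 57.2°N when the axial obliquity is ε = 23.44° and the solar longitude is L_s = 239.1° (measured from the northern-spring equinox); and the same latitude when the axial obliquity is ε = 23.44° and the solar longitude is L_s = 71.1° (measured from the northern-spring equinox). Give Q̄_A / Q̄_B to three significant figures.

— Configuration A (ϕ=+57.2°):
Solar declination: sin δ = sin ε · sin L_s = sin 23.44° × sin 239.1° = -0.34133, so δ = -19.958°.
cos h₀ = −tan(+57.2°) tan(-19.958°) = 0.5635, h₀ = 0.9722 rad.
Bracket: h₀ sin ϕ sin δ + cos ϕ cos δ sin h₀ = 0.9722×0.84057×-0.34133 + 0.54171×0.93994×0.82613 = -0.278936 + 0.420645 = 0.141709.
Q̄ = (S_0/π) × [bracket] = (1361/π) × 0.141709 = 61.391 W/m².
— Configuration B (ϕ=+57.2°):
Solar declination: sin δ = sin ε · sin L_s = sin 23.44° × sin 71.1° = 0.37634, so δ = +22.107°.
cos h₀ = −tan(+57.2°) tan(+22.107°) = -0.6303, h₀ = 2.2527 rad.
Bracket: h₀ sin ϕ sin δ + cos ϕ cos δ sin h₀ = 2.2527×0.84057×0.37634 + 0.54171×0.92648×0.77635 = 0.712619 + 0.389637 = 1.102256.
Q̄ = (S_0/π) × [bracket] = (1361/π) × 1.102256 = 477.52 W/m².
Ratio Q̄_A / Q̄_B = 61.391 / 477.52 = 0.1286.

Q̄_A / Q̄_B ≈ 0.129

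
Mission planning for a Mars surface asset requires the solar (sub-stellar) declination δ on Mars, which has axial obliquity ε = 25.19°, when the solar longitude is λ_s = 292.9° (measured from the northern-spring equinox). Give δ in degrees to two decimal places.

δ = -23.08°

sin δ = sin ε · sin λ_s = sin 25.19° × sin 292.9° = -0.392076.
δ = arcsin(-0.392076) = -23.08°.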